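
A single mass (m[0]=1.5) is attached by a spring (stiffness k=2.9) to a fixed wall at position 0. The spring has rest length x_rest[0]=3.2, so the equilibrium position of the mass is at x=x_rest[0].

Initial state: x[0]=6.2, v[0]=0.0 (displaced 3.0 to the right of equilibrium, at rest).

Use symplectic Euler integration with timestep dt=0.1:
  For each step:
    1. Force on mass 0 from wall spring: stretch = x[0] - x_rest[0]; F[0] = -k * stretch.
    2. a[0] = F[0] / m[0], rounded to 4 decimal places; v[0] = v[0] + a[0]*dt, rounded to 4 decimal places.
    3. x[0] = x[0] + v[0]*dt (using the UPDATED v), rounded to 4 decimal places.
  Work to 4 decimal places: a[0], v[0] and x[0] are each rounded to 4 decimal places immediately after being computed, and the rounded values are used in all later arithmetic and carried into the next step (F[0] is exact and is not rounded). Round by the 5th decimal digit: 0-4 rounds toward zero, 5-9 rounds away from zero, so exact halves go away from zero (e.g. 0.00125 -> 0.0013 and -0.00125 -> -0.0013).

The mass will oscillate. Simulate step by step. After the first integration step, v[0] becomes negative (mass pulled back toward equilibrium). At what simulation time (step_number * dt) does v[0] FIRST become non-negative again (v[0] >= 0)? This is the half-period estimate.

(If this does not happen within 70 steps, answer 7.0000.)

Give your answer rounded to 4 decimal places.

Step 0: x=[6.2000] v=[0.0000]
Step 1: x=[6.1420] v=[-0.5800]
Step 2: x=[6.0271] v=[-1.1488]
Step 3: x=[5.8576] v=[-1.6954]
Step 4: x=[5.6367] v=[-2.2092]
Step 5: x=[5.3687] v=[-2.6803]
Step 6: x=[5.0587] v=[-3.0996]
Step 7: x=[4.7128] v=[-3.4590]
Step 8: x=[4.3377] v=[-3.7515]
Step 9: x=[3.9406] v=[-3.9715]
Step 10: x=[3.5291] v=[-4.1147]
Step 11: x=[3.1113] v=[-4.1783]
Step 12: x=[2.6952] v=[-4.1612]
Step 13: x=[2.2888] v=[-4.0636]
Step 14: x=[1.9001] v=[-3.8874]
Step 15: x=[1.5365] v=[-3.6361]
Step 16: x=[1.2051] v=[-3.3145]
Step 17: x=[0.9122] v=[-2.9288]
Step 18: x=[0.6636] v=[-2.4865]
Step 19: x=[0.4640] v=[-1.9961]
Step 20: x=[0.3173] v=[-1.4671]
Step 21: x=[0.2263] v=[-0.9098]
Step 22: x=[0.1928] v=[-0.3349]
Step 23: x=[0.2175] v=[0.2465]
First v>=0 after going negative at step 23, time=2.3000

Answer: 2.3000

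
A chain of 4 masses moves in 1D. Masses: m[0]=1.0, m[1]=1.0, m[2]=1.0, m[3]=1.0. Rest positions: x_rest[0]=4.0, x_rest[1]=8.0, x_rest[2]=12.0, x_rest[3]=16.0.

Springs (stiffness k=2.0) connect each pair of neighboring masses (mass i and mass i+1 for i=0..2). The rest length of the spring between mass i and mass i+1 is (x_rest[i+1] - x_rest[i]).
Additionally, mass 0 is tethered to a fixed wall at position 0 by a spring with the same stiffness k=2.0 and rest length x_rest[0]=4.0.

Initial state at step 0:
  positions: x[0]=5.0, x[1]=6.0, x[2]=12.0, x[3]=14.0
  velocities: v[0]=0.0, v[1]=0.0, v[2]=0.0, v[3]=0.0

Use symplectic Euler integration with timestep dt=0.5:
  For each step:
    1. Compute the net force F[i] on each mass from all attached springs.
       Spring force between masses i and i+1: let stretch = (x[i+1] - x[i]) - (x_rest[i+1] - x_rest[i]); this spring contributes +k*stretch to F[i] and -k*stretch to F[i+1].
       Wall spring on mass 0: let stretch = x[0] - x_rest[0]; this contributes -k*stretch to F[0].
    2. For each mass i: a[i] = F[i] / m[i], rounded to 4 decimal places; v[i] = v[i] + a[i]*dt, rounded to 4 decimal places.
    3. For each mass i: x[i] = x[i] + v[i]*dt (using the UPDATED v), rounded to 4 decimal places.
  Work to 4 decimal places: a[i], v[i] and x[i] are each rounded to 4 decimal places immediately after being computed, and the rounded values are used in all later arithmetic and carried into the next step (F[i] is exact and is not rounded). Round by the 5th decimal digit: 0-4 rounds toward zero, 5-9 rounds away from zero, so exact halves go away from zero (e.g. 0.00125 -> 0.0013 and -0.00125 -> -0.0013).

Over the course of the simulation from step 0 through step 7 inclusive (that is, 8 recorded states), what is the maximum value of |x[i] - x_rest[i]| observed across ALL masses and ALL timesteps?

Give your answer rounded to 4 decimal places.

Step 0: x=[5.0000 6.0000 12.0000 14.0000] v=[0.0000 0.0000 0.0000 0.0000]
Step 1: x=[3.0000 8.5000 10.0000 15.0000] v=[-4.0000 5.0000 -4.0000 2.0000]
Step 2: x=[2.2500 9.0000 9.7500 15.5000] v=[-1.5000 1.0000 -0.5000 1.0000]
Step 3: x=[3.7500 6.5000 12.0000 15.1250] v=[3.0000 -5.0000 4.5000 -0.7500]
Step 4: x=[4.7500 5.3750 13.0625 15.1875] v=[2.0000 -2.2500 2.1250 0.1250]
Step 5: x=[3.6875 7.7813 11.3438 16.1875] v=[-2.1250 4.8125 -3.4375 2.0000]
Step 6: x=[2.8282 9.9219 10.2657 16.7657] v=[-1.7187 4.2812 -2.1563 1.1563]
Step 7: x=[4.1016 8.6876 12.2657 16.0939] v=[2.5468 -2.4687 3.9999 -1.3437]
Max displacement = 2.6250

Answer: 2.6250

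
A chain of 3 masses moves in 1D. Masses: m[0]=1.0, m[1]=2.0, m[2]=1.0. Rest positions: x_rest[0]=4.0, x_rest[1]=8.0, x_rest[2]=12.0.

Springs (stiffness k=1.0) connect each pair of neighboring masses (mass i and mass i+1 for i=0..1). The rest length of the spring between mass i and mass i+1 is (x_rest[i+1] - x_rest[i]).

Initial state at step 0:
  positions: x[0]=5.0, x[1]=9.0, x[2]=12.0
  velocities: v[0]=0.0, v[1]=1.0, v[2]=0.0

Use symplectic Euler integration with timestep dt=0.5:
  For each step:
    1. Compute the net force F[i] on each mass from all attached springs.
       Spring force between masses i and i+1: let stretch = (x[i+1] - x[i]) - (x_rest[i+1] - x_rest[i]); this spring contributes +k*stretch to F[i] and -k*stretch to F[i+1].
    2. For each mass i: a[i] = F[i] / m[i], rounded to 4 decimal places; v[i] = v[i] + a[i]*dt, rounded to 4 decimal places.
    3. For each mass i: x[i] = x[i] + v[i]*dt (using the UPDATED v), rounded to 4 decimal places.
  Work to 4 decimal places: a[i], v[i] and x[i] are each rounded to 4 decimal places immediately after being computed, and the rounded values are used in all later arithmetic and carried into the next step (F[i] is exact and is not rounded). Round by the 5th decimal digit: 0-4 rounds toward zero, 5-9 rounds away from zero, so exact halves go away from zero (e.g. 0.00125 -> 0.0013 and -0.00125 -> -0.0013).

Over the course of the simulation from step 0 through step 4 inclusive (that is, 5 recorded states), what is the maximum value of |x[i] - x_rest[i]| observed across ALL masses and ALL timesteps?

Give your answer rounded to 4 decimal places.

Step 0: x=[5.0000 9.0000 12.0000] v=[0.0000 1.0000 0.0000]
Step 1: x=[5.0000 9.3750 12.2500] v=[0.0000 0.7500 0.5000]
Step 2: x=[5.0938 9.5625 12.7813] v=[0.1875 0.3750 1.0625]
Step 3: x=[5.3048 9.5938 13.5079] v=[0.4219 0.0625 1.4531]
Step 4: x=[5.5880 9.5782 14.2560] v=[0.5664 -0.0313 1.4961]
Max displacement = 2.2560

Answer: 2.2560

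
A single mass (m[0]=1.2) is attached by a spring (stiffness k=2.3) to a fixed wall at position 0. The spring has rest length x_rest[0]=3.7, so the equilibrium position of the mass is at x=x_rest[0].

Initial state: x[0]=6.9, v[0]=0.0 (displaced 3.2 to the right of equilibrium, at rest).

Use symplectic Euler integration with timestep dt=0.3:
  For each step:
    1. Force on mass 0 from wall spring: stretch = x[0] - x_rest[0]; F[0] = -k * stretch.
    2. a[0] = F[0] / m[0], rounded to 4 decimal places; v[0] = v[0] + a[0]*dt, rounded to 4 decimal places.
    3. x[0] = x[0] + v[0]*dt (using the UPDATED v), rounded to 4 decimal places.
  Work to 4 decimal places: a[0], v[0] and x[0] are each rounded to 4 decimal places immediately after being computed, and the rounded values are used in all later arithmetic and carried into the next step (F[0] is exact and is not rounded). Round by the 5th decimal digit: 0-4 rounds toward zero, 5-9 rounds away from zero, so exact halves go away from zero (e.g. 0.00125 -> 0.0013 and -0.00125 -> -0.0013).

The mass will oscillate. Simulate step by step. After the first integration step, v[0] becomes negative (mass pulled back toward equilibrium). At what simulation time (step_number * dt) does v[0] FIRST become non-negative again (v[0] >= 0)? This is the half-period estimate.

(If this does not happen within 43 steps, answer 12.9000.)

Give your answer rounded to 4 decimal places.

Step 0: x=[6.9000] v=[0.0000]
Step 1: x=[6.3480] v=[-1.8400]
Step 2: x=[5.3392] v=[-3.3626]
Step 3: x=[4.0477] v=[-4.3051]
Step 4: x=[2.6962] v=[-4.5050]
Step 5: x=[1.5179] v=[-3.9278]
Step 6: x=[0.7160] v=[-2.6731]
Step 7: x=[0.4288] v=[-0.9573]
Step 8: x=[0.7059] v=[0.9236]
First v>=0 after going negative at step 8, time=2.4000

Answer: 2.4000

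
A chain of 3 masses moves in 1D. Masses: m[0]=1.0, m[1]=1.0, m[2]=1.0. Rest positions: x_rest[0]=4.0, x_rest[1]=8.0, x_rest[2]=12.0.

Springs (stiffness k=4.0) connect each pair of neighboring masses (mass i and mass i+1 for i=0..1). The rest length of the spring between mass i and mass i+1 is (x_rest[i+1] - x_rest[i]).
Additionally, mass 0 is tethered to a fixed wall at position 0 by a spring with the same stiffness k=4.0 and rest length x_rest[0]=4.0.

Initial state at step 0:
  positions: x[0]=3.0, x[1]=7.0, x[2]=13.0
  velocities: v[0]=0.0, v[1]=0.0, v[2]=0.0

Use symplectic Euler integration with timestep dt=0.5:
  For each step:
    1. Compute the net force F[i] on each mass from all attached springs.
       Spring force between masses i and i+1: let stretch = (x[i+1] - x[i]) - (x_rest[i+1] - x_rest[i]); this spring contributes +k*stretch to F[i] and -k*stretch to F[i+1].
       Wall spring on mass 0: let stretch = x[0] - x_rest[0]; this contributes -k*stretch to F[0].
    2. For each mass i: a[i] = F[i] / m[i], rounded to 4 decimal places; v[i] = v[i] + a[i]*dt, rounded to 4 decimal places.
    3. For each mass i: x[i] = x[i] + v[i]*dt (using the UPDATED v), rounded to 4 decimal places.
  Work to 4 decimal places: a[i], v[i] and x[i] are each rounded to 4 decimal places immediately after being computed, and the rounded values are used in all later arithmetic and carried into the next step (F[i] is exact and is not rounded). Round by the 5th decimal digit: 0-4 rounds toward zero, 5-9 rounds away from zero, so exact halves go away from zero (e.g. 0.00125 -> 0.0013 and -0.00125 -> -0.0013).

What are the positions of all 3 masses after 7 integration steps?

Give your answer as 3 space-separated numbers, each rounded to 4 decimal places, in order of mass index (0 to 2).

Answer: 5.0000 9.0000 11.0000

Derivation:
Step 0: x=[3.0000 7.0000 13.0000] v=[0.0000 0.0000 0.0000]
Step 1: x=[4.0000 9.0000 11.0000] v=[2.0000 4.0000 -4.0000]
Step 2: x=[6.0000 8.0000 11.0000] v=[4.0000 -2.0000 0.0000]
Step 3: x=[4.0000 8.0000 12.0000] v=[-4.0000 0.0000 2.0000]
Step 4: x=[2.0000 8.0000 13.0000] v=[-4.0000 0.0000 2.0000]
Step 5: x=[4.0000 7.0000 13.0000] v=[4.0000 -2.0000 0.0000]
Step 6: x=[5.0000 9.0000 11.0000] v=[2.0000 4.0000 -4.0000]
Step 7: x=[5.0000 9.0000 11.0000] v=[0.0000 0.0000 0.0000]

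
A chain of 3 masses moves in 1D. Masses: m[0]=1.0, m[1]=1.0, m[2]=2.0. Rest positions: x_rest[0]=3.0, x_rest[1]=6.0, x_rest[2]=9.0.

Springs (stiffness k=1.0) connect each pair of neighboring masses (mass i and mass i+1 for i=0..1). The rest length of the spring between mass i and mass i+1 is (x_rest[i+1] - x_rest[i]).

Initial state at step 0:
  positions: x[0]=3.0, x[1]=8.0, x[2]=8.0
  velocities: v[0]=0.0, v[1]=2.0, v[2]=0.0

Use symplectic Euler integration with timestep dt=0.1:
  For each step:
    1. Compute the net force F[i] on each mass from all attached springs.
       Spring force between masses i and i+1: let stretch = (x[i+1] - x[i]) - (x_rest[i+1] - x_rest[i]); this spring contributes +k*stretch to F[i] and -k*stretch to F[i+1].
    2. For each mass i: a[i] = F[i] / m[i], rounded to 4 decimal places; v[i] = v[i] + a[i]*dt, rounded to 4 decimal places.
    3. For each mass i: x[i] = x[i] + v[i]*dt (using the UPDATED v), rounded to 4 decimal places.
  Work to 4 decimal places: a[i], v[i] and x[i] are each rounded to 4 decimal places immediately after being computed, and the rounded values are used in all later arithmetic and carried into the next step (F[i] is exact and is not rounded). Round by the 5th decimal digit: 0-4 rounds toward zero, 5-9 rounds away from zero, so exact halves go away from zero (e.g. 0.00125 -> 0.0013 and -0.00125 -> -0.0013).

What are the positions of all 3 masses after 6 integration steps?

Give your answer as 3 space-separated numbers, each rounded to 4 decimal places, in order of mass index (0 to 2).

Answer: 3.4394 8.1076 8.3266

Derivation:
Step 0: x=[3.0000 8.0000 8.0000] v=[0.0000 2.0000 0.0000]
Step 1: x=[3.0200 8.1500 8.0150] v=[0.2000 1.5000 0.1500]
Step 2: x=[3.0613 8.2474 8.0457] v=[0.4130 0.9735 0.3068]
Step 3: x=[3.1245 8.2909 8.0924] v=[0.6316 0.4347 0.4669]
Step 4: x=[3.2093 8.2807 8.1551] v=[0.8482 -0.1018 0.6268]
Step 5: x=[3.3148 8.2186 8.2334] v=[1.0553 -0.6215 0.7831]
Step 6: x=[3.4394 8.1076 8.3266] v=[1.2457 -1.1104 0.9324]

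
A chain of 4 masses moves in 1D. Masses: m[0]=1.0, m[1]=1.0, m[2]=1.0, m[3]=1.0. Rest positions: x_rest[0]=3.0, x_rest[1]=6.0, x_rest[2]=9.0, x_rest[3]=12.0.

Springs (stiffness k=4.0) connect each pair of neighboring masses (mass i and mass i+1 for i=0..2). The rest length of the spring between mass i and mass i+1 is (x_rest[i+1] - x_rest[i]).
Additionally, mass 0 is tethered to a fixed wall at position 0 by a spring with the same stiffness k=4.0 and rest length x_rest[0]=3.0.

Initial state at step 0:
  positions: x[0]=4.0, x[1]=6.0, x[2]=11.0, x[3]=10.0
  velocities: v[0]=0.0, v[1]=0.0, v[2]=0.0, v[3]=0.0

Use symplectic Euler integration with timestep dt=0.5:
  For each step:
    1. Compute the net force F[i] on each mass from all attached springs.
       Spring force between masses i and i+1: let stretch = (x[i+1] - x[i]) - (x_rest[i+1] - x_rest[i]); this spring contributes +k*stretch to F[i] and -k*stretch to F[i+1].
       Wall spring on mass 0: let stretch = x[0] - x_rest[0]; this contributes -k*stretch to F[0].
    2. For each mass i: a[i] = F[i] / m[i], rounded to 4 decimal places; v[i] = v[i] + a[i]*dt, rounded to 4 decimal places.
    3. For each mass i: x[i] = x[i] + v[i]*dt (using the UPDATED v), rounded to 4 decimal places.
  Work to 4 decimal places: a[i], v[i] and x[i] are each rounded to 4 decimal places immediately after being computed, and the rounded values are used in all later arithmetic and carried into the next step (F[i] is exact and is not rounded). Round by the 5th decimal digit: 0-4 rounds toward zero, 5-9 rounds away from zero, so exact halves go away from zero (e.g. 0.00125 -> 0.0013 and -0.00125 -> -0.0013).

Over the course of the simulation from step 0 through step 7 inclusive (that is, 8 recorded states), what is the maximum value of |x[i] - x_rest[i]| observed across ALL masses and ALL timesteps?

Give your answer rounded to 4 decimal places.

Answer: 5.0000

Derivation:
Step 0: x=[4.0000 6.0000 11.0000 10.0000] v=[0.0000 0.0000 0.0000 0.0000]
Step 1: x=[2.0000 9.0000 5.0000 14.0000] v=[-4.0000 6.0000 -12.0000 8.0000]
Step 2: x=[5.0000 1.0000 12.0000 12.0000] v=[6.0000 -16.0000 14.0000 -4.0000]
Step 3: x=[-1.0000 8.0000 8.0000 13.0000] v=[-12.0000 14.0000 -8.0000 2.0000]
Step 4: x=[3.0000 6.0000 9.0000 12.0000] v=[8.0000 -4.0000 2.0000 -2.0000]
Step 5: x=[7.0000 4.0000 10.0000 11.0000] v=[8.0000 -4.0000 2.0000 -2.0000]
Step 6: x=[1.0000 11.0000 6.0000 12.0000] v=[-12.0000 14.0000 -8.0000 2.0000]
Step 7: x=[4.0000 3.0000 13.0000 10.0000] v=[6.0000 -16.0000 14.0000 -4.0000]
Max displacement = 5.0000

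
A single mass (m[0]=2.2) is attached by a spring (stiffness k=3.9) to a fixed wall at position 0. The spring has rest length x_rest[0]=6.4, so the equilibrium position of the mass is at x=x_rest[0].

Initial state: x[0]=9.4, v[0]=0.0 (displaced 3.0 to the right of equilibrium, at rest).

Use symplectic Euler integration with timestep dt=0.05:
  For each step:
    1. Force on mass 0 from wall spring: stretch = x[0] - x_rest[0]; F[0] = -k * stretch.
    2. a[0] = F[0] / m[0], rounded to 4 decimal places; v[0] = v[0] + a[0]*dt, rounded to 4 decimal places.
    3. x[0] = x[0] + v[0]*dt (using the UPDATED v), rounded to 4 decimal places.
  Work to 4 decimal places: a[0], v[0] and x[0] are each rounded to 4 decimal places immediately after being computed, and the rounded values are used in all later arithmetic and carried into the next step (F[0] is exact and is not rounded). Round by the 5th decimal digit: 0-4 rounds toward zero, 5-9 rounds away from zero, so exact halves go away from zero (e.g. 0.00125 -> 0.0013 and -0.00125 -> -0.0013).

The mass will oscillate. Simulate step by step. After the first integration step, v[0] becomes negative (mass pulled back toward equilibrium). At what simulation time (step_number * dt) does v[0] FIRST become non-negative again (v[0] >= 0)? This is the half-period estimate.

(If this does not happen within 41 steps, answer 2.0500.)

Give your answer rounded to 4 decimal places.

Answer: 2.0500

Derivation:
Step 0: x=[9.4000] v=[0.0000]
Step 1: x=[9.3867] v=[-0.2659]
Step 2: x=[9.3602] v=[-0.5306]
Step 3: x=[9.3206] v=[-0.7930]
Step 4: x=[9.2680] v=[-1.0519]
Step 5: x=[9.2027] v=[-1.3061]
Step 6: x=[9.1250] v=[-1.5545]
Step 7: x=[9.0352] v=[-1.7960]
Step 8: x=[8.9337] v=[-2.0296]
Step 9: x=[8.8210] v=[-2.2542]
Step 10: x=[8.6976] v=[-2.4688]
Step 11: x=[8.5640] v=[-2.6725]
Step 12: x=[8.4208] v=[-2.8643]
Step 13: x=[8.2686] v=[-3.0434]
Step 14: x=[8.1082] v=[-3.2090]
Step 15: x=[7.9402] v=[-3.3604]
Step 16: x=[7.7654] v=[-3.4969]
Step 17: x=[7.5845] v=[-3.6179]
Step 18: x=[7.3984] v=[-3.7229]
Step 19: x=[7.2078] v=[-3.8114]
Step 20: x=[7.0137] v=[-3.8830]
Step 21: x=[6.8168] v=[-3.9374]
Step 22: x=[6.6181] v=[-3.9743]
Step 23: x=[6.4184] v=[-3.9936]
Step 24: x=[6.2186] v=[-3.9952]
Step 25: x=[6.0196] v=[-3.9791]
Step 26: x=[5.8223] v=[-3.9454]
Step 27: x=[5.6276] v=[-3.8942]
Step 28: x=[5.4363] v=[-3.8257]
Step 29: x=[5.2493] v=[-3.7403]
Step 30: x=[5.0674] v=[-3.6383]
Step 31: x=[4.8914] v=[-3.5202]
Step 32: x=[4.7221] v=[-3.3865]
Step 33: x=[4.5602] v=[-3.2378]
Step 34: x=[4.4065] v=[-3.0747]
Step 35: x=[4.2616] v=[-2.8980]
Step 36: x=[4.1262] v=[-2.7085]
Step 37: x=[4.0009] v=[-2.5070]
Step 38: x=[3.8862] v=[-2.2944]
Step 39: x=[3.7826] v=[-2.0716]
Step 40: x=[3.6906] v=[-1.8396]
Step 41: x=[3.6106] v=[-1.5995]
v[0] did not become non-negative within 41 steps; using fallback time=2.0500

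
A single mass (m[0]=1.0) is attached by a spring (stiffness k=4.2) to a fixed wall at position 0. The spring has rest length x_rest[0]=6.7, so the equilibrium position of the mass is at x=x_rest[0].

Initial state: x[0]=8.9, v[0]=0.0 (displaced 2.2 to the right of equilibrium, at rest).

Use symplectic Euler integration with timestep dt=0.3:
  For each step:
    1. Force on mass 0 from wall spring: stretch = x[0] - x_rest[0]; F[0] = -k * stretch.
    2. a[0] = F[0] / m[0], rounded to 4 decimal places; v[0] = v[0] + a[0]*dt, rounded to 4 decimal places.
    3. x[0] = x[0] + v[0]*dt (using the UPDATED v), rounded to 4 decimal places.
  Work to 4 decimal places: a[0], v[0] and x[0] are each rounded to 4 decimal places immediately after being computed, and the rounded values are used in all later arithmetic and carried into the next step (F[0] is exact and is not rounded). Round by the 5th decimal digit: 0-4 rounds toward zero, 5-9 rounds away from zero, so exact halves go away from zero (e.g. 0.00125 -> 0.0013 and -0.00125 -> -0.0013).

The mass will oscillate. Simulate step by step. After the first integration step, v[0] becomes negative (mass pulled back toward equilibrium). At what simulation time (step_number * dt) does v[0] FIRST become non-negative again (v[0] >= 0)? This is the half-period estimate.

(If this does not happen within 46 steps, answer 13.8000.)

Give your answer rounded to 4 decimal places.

Step 0: x=[8.9000] v=[0.0000]
Step 1: x=[8.0684] v=[-2.7720]
Step 2: x=[6.7195] v=[-4.4962]
Step 3: x=[5.3633] v=[-4.5208]
Step 4: x=[4.5123] v=[-2.8366]
Step 5: x=[4.4883] v=[-0.0801]
Step 6: x=[5.3003] v=[2.7066]
First v>=0 after going negative at step 6, time=1.8000

Answer: 1.8000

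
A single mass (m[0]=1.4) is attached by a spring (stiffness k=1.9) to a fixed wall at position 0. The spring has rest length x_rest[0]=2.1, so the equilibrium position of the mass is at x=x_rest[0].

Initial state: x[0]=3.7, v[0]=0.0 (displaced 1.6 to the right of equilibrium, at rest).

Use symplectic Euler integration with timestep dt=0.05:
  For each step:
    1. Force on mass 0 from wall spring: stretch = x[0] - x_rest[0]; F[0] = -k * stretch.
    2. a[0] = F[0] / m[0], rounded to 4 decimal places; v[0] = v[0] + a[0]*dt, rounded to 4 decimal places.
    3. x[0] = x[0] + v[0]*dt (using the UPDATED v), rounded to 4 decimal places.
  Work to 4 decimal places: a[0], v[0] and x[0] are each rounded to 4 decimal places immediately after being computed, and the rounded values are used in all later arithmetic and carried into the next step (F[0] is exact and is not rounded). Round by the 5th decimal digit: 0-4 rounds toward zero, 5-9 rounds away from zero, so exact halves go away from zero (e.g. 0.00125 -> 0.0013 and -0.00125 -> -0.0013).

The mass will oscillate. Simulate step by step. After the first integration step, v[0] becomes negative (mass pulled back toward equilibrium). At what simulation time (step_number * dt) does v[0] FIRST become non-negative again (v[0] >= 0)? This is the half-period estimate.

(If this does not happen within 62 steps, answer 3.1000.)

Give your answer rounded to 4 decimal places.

Step 0: x=[3.7000] v=[0.0000]
Step 1: x=[3.6946] v=[-0.1086]
Step 2: x=[3.6838] v=[-0.2168]
Step 3: x=[3.6676] v=[-0.3243]
Step 4: x=[3.6461] v=[-0.4307]
Step 5: x=[3.6193] v=[-0.5356]
Step 6: x=[3.5874] v=[-0.6387]
Step 7: x=[3.5504] v=[-0.7396]
Step 8: x=[3.5085] v=[-0.8380]
Step 9: x=[3.4618] v=[-0.9336]
Step 10: x=[3.4105] v=[-1.0260]
Step 11: x=[3.3548] v=[-1.1149]
Step 12: x=[3.2948] v=[-1.2000]
Step 13: x=[3.2307] v=[-1.2811]
Step 14: x=[3.1628] v=[-1.3578]
Step 15: x=[3.0913] v=[-1.4299]
Step 16: x=[3.0164] v=[-1.4972]
Step 17: x=[2.9384] v=[-1.5594]
Step 18: x=[2.8576] v=[-1.6163]
Step 19: x=[2.7742] v=[-1.6677]
Step 20: x=[2.6885] v=[-1.7135]
Step 21: x=[2.6008] v=[-1.7534]
Step 22: x=[2.5114] v=[-1.7874]
Step 23: x=[2.4206] v=[-1.8153]
Step 24: x=[2.3287] v=[-1.8371]
Step 25: x=[2.2361] v=[-1.8526]
Step 26: x=[2.1430] v=[-1.8618]
Step 27: x=[2.0498] v=[-1.8647]
Step 28: x=[1.9567] v=[-1.8613]
Step 29: x=[1.8641] v=[-1.8516]
Step 30: x=[1.7723] v=[-1.8356]
Step 31: x=[1.6816] v=[-1.8134]
Step 32: x=[1.5924] v=[-1.7850]
Step 33: x=[1.5049] v=[-1.7506]
Step 34: x=[1.4194] v=[-1.7102]
Step 35: x=[1.3362] v=[-1.6640]
Step 36: x=[1.2556] v=[-1.6122]
Step 37: x=[1.1779] v=[-1.5549]
Step 38: x=[1.1033] v=[-1.4923]
Step 39: x=[1.0321] v=[-1.4247]
Step 40: x=[0.9645] v=[-1.3522]
Step 41: x=[0.9007] v=[-1.2752]
Step 42: x=[0.8410] v=[-1.1938]
Step 43: x=[0.7856] v=[-1.1084]
Step 44: x=[0.7346] v=[-1.0192]
Step 45: x=[0.6883] v=[-0.9266]
Step 46: x=[0.6468] v=[-0.8308]
Step 47: x=[0.6102] v=[-0.7322]
Step 48: x=[0.5786] v=[-0.6311]
Step 49: x=[0.5522] v=[-0.5279]
Step 50: x=[0.5311] v=[-0.4229]
Step 51: x=[0.5153] v=[-0.3164]
Step 52: x=[0.5049] v=[-0.2089]
Step 53: x=[0.4999] v=[-0.1007]
Step 54: x=[0.5003] v=[0.0079]
First v>=0 after going negative at step 54, time=2.7000

Answer: 2.7000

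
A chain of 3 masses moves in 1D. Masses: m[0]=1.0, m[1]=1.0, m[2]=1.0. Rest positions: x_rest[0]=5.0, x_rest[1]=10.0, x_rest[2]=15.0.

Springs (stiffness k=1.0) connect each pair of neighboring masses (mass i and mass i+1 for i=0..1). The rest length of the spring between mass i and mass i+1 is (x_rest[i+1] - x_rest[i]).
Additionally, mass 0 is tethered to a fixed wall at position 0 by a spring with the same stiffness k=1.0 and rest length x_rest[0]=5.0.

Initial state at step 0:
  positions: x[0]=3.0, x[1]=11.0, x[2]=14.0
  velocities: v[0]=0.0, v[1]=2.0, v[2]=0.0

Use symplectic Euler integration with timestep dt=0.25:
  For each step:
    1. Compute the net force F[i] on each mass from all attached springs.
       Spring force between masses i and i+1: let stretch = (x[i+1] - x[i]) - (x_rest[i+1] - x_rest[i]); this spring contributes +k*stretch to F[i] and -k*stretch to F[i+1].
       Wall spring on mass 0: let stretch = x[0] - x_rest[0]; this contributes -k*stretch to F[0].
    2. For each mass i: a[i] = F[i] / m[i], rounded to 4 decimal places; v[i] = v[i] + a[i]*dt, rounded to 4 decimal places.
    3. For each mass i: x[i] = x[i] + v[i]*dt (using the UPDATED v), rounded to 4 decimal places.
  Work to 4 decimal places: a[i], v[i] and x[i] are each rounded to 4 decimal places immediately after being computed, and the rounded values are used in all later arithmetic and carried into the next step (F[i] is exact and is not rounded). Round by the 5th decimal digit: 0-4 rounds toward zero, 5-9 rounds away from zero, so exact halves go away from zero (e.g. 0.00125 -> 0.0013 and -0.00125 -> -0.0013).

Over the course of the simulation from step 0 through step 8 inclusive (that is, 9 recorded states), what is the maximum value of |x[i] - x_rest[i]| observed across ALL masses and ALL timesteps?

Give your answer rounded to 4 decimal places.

Step 0: x=[3.0000 11.0000 14.0000] v=[0.0000 2.0000 0.0000]
Step 1: x=[3.3125 11.1875 14.1250] v=[1.2500 0.7500 0.5000]
Step 2: x=[3.9102 11.0664 14.3789] v=[2.3906 -0.4844 1.0156]
Step 3: x=[4.7107 10.7051 14.7383] v=[3.2021 -1.4453 1.4375]
Step 4: x=[5.5915 10.2212 15.1581] v=[3.5230 -1.9356 1.6792]
Step 5: x=[6.4122 9.7565 15.5819] v=[3.2826 -1.8588 1.6950]
Step 6: x=[7.0411 9.4469 15.9541] v=[2.5156 -1.2385 1.4887]
Step 7: x=[7.3803 9.3936 16.2321] v=[1.3568 -0.2132 1.1119]
Step 8: x=[7.3841 9.6419 16.3952] v=[0.0151 0.9931 0.6523]
Max displacement = 2.3841

Answer: 2.3841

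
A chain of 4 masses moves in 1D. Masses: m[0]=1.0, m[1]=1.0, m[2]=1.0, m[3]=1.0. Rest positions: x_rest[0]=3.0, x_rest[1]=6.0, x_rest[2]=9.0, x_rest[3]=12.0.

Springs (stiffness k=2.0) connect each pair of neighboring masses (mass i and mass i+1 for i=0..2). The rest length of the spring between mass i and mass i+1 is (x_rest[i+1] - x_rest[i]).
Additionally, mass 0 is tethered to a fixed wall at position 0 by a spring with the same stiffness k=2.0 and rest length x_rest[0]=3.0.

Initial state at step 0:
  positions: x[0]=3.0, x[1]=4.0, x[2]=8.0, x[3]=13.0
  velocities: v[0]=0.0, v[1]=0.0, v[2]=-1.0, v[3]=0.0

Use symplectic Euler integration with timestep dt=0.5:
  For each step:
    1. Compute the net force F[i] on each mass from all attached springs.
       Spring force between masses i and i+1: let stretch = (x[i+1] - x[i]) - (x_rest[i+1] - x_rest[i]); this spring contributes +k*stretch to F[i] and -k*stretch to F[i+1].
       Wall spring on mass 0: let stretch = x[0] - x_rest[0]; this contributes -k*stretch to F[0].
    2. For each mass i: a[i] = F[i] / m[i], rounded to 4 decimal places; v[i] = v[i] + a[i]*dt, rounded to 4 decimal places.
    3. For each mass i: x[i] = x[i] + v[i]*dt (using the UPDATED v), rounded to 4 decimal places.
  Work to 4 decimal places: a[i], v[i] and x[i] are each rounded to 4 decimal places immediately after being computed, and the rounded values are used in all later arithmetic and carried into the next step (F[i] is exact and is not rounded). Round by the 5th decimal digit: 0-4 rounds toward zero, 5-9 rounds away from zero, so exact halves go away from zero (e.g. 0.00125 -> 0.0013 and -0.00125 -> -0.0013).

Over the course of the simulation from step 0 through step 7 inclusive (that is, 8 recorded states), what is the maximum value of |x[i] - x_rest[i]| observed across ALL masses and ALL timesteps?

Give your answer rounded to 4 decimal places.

Step 0: x=[3.0000 4.0000 8.0000 13.0000] v=[0.0000 0.0000 -1.0000 0.0000]
Step 1: x=[2.0000 5.5000 8.0000 12.0000] v=[-2.0000 3.0000 0.0000 -2.0000]
Step 2: x=[1.7500 6.5000 8.7500 10.5000] v=[-0.5000 2.0000 1.5000 -3.0000]
Step 3: x=[3.0000 6.2500 9.2500 9.6250] v=[2.5000 -0.5000 1.0000 -1.7500]
Step 4: x=[4.3750 5.8750 8.4375 10.0625] v=[2.7500 -0.7500 -1.6250 0.8750]
Step 5: x=[4.3125 6.0313 7.1563 11.1875] v=[-0.1250 0.3125 -2.5625 2.2500]
Step 6: x=[2.9532 5.8907 7.3282 11.7969] v=[-2.7187 -0.2813 0.3437 1.2188]
Step 7: x=[1.5860 5.0001 9.0157 11.6720] v=[-2.7344 -1.7813 3.3749 -0.2499]
Max displacement = 2.3750

Answer: 2.3750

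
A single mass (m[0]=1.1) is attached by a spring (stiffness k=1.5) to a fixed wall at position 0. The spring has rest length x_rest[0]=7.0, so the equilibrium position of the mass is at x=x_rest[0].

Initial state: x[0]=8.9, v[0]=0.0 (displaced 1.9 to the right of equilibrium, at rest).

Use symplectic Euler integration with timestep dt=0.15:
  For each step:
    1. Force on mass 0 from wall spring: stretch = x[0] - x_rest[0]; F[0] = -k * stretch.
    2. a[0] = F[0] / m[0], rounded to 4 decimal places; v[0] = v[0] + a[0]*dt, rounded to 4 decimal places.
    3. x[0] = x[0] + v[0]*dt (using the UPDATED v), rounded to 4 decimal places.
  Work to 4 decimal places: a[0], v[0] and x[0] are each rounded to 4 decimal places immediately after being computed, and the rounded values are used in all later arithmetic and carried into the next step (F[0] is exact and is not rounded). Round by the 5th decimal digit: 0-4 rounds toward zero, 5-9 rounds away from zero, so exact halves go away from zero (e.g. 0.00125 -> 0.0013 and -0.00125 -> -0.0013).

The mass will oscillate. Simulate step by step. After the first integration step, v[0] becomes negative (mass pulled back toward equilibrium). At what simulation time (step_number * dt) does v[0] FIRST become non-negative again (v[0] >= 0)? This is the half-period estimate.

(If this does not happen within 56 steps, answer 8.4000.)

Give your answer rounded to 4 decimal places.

Answer: 2.7000

Derivation:
Step 0: x=[8.9000] v=[0.0000]
Step 1: x=[8.8417] v=[-0.3886]
Step 2: x=[8.7269] v=[-0.7653]
Step 3: x=[8.5591] v=[-1.1185]
Step 4: x=[8.3435] v=[-1.4374]
Step 5: x=[8.0867] v=[-1.7122]
Step 6: x=[7.7965] v=[-1.9345]
Step 7: x=[7.4819] v=[-2.0974]
Step 8: x=[7.1525] v=[-2.1960]
Step 9: x=[6.8184] v=[-2.2272]
Step 10: x=[6.4899] v=[-2.1901]
Step 11: x=[6.1770] v=[-2.0858]
Step 12: x=[5.8894] v=[-1.9175]
Step 13: x=[5.6359] v=[-1.6903]
Step 14: x=[5.4242] v=[-1.4113]
Step 15: x=[5.2609] v=[-1.0890]
Step 16: x=[5.1509] v=[-0.7333]
Step 17: x=[5.0976] v=[-0.3551]
Step 18: x=[5.1027] v=[0.0340]
First v>=0 after going negative at step 18, time=2.7000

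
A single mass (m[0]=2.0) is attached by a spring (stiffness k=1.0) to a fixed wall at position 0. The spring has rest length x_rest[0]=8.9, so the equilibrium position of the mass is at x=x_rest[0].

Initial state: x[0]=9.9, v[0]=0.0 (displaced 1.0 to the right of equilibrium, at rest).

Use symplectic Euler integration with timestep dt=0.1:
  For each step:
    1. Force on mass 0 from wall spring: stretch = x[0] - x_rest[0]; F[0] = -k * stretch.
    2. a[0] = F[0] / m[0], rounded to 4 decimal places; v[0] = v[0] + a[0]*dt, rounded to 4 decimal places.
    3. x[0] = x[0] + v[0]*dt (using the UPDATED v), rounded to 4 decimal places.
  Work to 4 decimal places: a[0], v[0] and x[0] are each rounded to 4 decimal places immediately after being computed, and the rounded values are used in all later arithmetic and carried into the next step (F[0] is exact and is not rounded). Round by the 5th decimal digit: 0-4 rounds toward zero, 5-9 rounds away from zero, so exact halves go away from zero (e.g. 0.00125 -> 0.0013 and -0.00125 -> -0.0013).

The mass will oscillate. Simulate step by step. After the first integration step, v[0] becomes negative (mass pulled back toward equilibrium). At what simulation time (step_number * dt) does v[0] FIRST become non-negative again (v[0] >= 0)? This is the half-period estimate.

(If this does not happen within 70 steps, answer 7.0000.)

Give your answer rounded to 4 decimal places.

Step 0: x=[9.9000] v=[0.0000]
Step 1: x=[9.8950] v=[-0.0500]
Step 2: x=[9.8850] v=[-0.0998]
Step 3: x=[9.8701] v=[-0.1491]
Step 4: x=[9.8503] v=[-0.1976]
Step 5: x=[9.8258] v=[-0.2451]
Step 6: x=[9.7967] v=[-0.2914]
Step 7: x=[9.7631] v=[-0.3362]
Step 8: x=[9.7252] v=[-0.3794]
Step 9: x=[9.6831] v=[-0.4207]
Step 10: x=[9.6371] v=[-0.4599]
Step 11: x=[9.5874] v=[-0.4968]
Step 12: x=[9.5343] v=[-0.5312]
Step 13: x=[9.4780] v=[-0.5629]
Step 14: x=[9.4188] v=[-0.5918]
Step 15: x=[9.3570] v=[-0.6177]
Step 16: x=[9.2929] v=[-0.6406]
Step 17: x=[9.2269] v=[-0.6603]
Step 18: x=[9.1592] v=[-0.6767]
Step 19: x=[9.0902] v=[-0.6897]
Step 20: x=[9.0203] v=[-0.6992]
Step 21: x=[8.9498] v=[-0.7052]
Step 22: x=[8.8790] v=[-0.7077]
Step 23: x=[8.8083] v=[-0.7067]
Step 24: x=[8.7381] v=[-0.7021]
Step 25: x=[8.6687] v=[-0.6940]
Step 26: x=[8.6005] v=[-0.6824]
Step 27: x=[8.5338] v=[-0.6674]
Step 28: x=[8.4689] v=[-0.6491]
Step 29: x=[8.4062] v=[-0.6275]
Step 30: x=[8.3459] v=[-0.6028]
Step 31: x=[8.2884] v=[-0.5751]
Step 32: x=[8.2340] v=[-0.5445]
Step 33: x=[8.1829] v=[-0.5112]
Step 34: x=[8.1354] v=[-0.4753]
Step 35: x=[8.0917] v=[-0.4371]
Step 36: x=[8.0520] v=[-0.3967]
Step 37: x=[8.0166] v=[-0.3543]
Step 38: x=[7.9856] v=[-0.3101]
Step 39: x=[7.9592] v=[-0.2644]
Step 40: x=[7.9375] v=[-0.2174]
Step 41: x=[7.9206] v=[-0.1693]
Step 42: x=[7.9086] v=[-0.1203]
Step 43: x=[7.9015] v=[-0.0707]
Step 44: x=[7.8994] v=[-0.0208]
Step 45: x=[7.9023] v=[0.0292]
First v>=0 after going negative at step 45, time=4.5000

Answer: 4.5000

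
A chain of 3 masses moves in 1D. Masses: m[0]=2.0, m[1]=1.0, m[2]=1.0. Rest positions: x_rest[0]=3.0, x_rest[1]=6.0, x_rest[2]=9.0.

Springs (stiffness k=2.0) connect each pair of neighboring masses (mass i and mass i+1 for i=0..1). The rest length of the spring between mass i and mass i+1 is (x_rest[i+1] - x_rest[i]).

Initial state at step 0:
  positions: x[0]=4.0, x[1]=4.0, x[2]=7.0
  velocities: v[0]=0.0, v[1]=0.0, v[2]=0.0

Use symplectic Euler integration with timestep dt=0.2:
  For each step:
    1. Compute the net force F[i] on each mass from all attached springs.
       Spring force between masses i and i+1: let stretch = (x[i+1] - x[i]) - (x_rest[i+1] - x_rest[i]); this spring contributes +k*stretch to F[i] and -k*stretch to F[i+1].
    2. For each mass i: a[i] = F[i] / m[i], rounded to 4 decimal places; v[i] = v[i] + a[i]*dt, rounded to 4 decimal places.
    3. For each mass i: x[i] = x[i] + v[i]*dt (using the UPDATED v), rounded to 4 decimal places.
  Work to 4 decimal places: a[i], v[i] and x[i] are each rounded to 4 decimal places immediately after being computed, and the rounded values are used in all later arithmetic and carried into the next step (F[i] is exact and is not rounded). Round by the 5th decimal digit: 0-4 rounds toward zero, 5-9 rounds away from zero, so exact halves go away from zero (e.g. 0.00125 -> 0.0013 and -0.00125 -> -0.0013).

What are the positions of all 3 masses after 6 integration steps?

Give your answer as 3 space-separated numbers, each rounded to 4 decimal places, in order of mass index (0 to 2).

Answer: 2.3003 6.4534 7.9460

Derivation:
Step 0: x=[4.0000 4.0000 7.0000] v=[0.0000 0.0000 0.0000]
Step 1: x=[3.8800 4.2400 7.0000] v=[-0.6000 1.2000 0.0000]
Step 2: x=[3.6544 4.6720 7.0192] v=[-1.1280 2.1600 0.0960]
Step 3: x=[3.3495 5.2104 7.0906] v=[-1.5245 2.6918 0.3571]
Step 4: x=[2.9990 5.7503 7.2516] v=[-1.7523 2.6995 0.8050]
Step 5: x=[2.6386 6.1902 7.5325] v=[-1.8020 2.1995 1.4045]
Step 6: x=[2.3003 6.4534 7.9460] v=[-1.6917 1.3158 2.0676]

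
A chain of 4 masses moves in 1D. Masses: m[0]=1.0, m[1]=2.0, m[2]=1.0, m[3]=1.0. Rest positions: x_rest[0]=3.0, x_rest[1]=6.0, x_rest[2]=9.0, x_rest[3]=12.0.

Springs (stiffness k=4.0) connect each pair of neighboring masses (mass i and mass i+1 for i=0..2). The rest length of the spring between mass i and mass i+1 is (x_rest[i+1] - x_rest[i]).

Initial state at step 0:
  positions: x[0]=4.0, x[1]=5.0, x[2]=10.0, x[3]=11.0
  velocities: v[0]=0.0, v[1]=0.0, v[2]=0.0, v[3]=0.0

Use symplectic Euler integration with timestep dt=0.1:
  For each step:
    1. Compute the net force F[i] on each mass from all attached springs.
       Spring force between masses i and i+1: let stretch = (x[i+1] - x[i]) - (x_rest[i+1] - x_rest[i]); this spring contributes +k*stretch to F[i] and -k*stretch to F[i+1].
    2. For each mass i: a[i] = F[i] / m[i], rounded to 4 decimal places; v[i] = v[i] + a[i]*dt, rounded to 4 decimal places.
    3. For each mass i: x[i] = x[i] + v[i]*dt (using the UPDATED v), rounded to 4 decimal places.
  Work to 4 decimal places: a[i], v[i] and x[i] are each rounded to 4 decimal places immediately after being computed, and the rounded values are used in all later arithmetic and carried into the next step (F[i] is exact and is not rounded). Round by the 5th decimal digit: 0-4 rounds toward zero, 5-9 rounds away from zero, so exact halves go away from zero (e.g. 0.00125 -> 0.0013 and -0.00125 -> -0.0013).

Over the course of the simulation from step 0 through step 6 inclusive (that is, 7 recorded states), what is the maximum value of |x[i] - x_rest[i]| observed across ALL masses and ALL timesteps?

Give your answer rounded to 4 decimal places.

Step 0: x=[4.0000 5.0000 10.0000 11.0000] v=[0.0000 0.0000 0.0000 0.0000]
Step 1: x=[3.9200 5.0800 9.8400 11.0800] v=[-0.8000 0.8000 -1.6000 0.8000]
Step 2: x=[3.7664 5.2320 9.5392 11.2304] v=[-1.5360 1.5200 -3.0080 1.5040]
Step 3: x=[3.5514 5.4408 9.1338 11.4332] v=[-2.1498 2.0883 -4.0544 2.0275]
Step 4: x=[3.2920 5.6857 8.6726 11.6640] v=[-2.5940 2.4490 -4.6118 2.3077]
Step 5: x=[3.0084 5.9425 8.2116 11.8951] v=[-2.8365 2.5676 -4.6100 2.3111]
Step 6: x=[2.7221 6.1860 7.8072 12.0989] v=[-2.8629 2.4346 -4.0442 2.0377]
Max displacement = 1.1928

Answer: 1.1928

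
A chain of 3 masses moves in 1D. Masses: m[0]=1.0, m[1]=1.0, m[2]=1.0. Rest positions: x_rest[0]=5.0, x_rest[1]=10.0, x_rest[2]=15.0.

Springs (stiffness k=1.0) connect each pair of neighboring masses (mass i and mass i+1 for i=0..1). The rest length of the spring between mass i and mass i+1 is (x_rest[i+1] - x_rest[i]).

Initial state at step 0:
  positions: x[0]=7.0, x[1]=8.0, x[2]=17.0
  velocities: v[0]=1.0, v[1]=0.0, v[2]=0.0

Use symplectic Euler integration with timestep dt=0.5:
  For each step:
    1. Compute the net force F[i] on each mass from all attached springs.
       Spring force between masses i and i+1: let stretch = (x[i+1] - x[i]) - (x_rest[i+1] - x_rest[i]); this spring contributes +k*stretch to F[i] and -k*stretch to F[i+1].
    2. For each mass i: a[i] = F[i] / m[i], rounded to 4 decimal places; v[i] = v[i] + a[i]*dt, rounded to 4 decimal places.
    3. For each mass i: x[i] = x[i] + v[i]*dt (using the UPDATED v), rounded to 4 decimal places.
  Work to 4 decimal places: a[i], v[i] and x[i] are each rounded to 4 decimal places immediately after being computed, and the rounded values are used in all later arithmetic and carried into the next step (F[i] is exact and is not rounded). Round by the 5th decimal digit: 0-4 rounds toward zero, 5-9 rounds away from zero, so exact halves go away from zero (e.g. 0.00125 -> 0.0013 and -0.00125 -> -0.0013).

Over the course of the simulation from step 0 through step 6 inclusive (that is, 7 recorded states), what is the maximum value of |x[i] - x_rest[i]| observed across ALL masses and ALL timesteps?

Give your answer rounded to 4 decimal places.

Step 0: x=[7.0000 8.0000 17.0000] v=[1.0000 0.0000 0.0000]
Step 1: x=[6.5000 10.0000 16.0000] v=[-1.0000 4.0000 -2.0000]
Step 2: x=[5.6250 12.6250 14.7500] v=[-1.7500 5.2500 -2.5000]
Step 3: x=[5.2500 14.0313 14.2188] v=[-0.7500 2.8125 -1.0625]
Step 4: x=[5.8204 13.2891 14.8907] v=[1.1407 -1.4844 1.3438]
Step 5: x=[7.0080 11.0801 16.4122] v=[2.3751 -4.4180 3.0430]
Step 6: x=[7.9636 9.1861 17.8507] v=[1.9112 -3.7880 2.8770]
Max displacement = 4.0313

Answer: 4.0313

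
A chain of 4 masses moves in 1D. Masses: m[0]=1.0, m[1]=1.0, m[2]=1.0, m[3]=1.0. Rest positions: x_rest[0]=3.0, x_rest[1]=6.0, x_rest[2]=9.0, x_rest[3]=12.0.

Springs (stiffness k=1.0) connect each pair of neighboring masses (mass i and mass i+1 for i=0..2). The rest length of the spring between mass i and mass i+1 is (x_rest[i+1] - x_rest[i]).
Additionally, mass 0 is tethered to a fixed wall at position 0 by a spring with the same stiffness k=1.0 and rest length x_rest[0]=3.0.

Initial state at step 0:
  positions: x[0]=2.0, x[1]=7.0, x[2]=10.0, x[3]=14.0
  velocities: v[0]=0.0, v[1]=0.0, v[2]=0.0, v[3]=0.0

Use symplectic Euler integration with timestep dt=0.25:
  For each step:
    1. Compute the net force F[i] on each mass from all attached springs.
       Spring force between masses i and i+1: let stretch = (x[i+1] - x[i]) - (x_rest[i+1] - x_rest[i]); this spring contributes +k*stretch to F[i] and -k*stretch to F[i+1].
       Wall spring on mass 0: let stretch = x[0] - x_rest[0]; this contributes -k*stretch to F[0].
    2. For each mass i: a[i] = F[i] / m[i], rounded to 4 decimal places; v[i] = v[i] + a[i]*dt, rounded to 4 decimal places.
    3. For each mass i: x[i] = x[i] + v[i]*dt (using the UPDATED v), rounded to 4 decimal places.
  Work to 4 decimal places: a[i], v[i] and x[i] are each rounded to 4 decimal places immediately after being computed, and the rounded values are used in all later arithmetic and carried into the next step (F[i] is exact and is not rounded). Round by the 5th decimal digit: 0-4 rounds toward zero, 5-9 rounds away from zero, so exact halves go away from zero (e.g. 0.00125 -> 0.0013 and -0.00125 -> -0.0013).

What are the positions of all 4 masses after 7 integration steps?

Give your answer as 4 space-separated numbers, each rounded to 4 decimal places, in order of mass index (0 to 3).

Step 0: x=[2.0000 7.0000 10.0000 14.0000] v=[0.0000 0.0000 0.0000 0.0000]
Step 1: x=[2.1875 6.8750 10.0625 13.9375] v=[0.7500 -0.5000 0.2500 -0.2500]
Step 2: x=[2.5313 6.6563 10.1680 13.8203] v=[1.3750 -0.8750 0.4219 -0.4688]
Step 3: x=[2.9747 6.3992 10.2823 13.6623] v=[1.7734 -1.0283 0.4571 -0.6319]
Step 4: x=[3.4462 6.1708 10.3651 13.4806] v=[1.8859 -0.9137 0.3313 -0.7269]
Step 5: x=[3.8726 6.0342 10.3805 13.2917] v=[1.7055 -0.5463 0.0616 -0.7558]
Step 6: x=[4.1921 6.0342 10.3062 13.1083] v=[1.2778 -0.0001 -0.2972 -0.7336]
Step 7: x=[4.3647 6.1861 10.1400 12.9373] v=[0.6903 0.6074 -0.6647 -0.6841]

Answer: 4.3647 6.1861 10.1400 12.9373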